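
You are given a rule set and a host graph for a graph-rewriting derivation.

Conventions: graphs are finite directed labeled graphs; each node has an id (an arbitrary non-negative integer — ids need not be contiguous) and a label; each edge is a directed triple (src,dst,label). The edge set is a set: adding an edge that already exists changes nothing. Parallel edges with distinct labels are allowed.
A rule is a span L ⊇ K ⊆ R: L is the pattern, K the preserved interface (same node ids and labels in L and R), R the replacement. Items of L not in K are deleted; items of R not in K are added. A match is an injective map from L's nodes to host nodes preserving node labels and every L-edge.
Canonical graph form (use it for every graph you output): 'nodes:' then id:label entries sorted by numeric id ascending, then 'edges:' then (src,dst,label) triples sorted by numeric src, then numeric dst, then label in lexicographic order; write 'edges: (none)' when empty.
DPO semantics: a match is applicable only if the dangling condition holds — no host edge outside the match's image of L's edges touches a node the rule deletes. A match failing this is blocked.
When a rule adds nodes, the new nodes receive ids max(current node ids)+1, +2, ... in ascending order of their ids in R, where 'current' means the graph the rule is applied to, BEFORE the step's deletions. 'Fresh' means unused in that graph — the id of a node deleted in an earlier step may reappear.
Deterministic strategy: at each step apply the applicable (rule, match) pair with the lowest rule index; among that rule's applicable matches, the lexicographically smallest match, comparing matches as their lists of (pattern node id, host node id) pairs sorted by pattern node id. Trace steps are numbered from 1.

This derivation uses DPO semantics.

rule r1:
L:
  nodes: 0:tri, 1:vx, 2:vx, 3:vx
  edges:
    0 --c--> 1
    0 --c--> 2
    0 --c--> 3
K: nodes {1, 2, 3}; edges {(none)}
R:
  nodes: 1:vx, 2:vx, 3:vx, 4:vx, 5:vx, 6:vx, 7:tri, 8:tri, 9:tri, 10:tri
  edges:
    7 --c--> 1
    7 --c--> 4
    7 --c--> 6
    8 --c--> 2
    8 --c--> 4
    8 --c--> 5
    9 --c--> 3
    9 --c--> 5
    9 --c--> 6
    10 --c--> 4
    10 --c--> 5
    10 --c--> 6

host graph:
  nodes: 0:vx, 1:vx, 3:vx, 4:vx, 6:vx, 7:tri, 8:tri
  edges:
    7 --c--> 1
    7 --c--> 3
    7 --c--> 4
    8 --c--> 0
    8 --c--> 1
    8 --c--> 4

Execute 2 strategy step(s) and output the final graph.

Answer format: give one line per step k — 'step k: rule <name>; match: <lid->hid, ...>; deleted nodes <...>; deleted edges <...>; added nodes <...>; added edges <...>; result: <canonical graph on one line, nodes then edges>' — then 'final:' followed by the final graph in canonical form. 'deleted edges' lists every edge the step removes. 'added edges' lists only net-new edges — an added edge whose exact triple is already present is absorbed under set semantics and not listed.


step 1: rule r1; match: 0->7, 1->1, 2->3, 3->4; deleted nodes 7; deleted edges (7,1,c); (7,3,c); (7,4,c); added nodes 9, 10, 11, 12, 13, 14, 15; added edges (12,1,c); (12,9,c); (12,11,c); (13,3,c); (13,9,c); (13,10,c); (14,4,c); (14,10,c); (14,11,c); (15,9,c); (15,10,c); (15,11,c); result: nodes: 0:vx, 1:vx, 3:vx, 4:vx, 6:vx, 8:tri, 9:vx, 10:vx, 11:vx, 12:tri, 13:tri, 14:tri, 15:tri edges: (8,0,c); (8,1,c); (8,4,c); (12,1,c); (12,9,c); (12,11,c); (13,3,c); (13,9,c); (13,10,c); (14,4,c); (14,10,c); (14,11,c); (15,9,c); (15,10,c); (15,11,c)
step 2: rule r1; match: 0->8, 1->0, 2->1, 3->4; deleted nodes 8; deleted edges (8,0,c); (8,1,c); (8,4,c); added nodes 16, 17, 18, 19, 20, 21, 22; added edges (19,0,c); (19,16,c); (19,18,c); (20,1,c); (20,16,c); (20,17,c); (21,4,c); (21,17,c); (21,18,c); (22,16,c); (22,17,c); (22,18,c); result: nodes: 0:vx, 1:vx, 3:vx, 4:vx, 6:vx, 9:vx, 10:vx, 11:vx, 12:tri, 13:tri, 14:tri, 15:tri, 16:vx, 17:vx, 18:vx, 19:tri, 20:tri, 21:tri, 22:tri edges: (12,1,c); (12,9,c); (12,11,c); (13,3,c); (13,9,c); (13,10,c); (14,4,c); (14,10,c); (14,11,c); (15,9,c); (15,10,c); (15,11,c); (19,0,c); (19,16,c); (19,18,c); (20,1,c); (20,16,c); (20,17,c); (21,4,c); (21,17,c); (21,18,c); (22,16,c); (22,17,c); (22,18,c)
final:
nodes: 0:vx, 1:vx, 3:vx, 4:vx, 6:vx, 9:vx, 10:vx, 11:vx, 12:tri, 13:tri, 14:tri, 15:tri, 16:vx, 17:vx, 18:vx, 19:tri, 20:tri, 21:tri, 22:tri
edges: (12,1,c); (12,9,c); (12,11,c); (13,3,c); (13,9,c); (13,10,c); (14,4,c); (14,10,c); (14,11,c); (15,9,c); (15,10,c); (15,11,c); (19,0,c); (19,16,c); (19,18,c); (20,1,c); (20,16,c); (20,17,c); (21,4,c); (21,17,c); (21,18,c); (22,16,c); (22,17,c); (22,18,c)


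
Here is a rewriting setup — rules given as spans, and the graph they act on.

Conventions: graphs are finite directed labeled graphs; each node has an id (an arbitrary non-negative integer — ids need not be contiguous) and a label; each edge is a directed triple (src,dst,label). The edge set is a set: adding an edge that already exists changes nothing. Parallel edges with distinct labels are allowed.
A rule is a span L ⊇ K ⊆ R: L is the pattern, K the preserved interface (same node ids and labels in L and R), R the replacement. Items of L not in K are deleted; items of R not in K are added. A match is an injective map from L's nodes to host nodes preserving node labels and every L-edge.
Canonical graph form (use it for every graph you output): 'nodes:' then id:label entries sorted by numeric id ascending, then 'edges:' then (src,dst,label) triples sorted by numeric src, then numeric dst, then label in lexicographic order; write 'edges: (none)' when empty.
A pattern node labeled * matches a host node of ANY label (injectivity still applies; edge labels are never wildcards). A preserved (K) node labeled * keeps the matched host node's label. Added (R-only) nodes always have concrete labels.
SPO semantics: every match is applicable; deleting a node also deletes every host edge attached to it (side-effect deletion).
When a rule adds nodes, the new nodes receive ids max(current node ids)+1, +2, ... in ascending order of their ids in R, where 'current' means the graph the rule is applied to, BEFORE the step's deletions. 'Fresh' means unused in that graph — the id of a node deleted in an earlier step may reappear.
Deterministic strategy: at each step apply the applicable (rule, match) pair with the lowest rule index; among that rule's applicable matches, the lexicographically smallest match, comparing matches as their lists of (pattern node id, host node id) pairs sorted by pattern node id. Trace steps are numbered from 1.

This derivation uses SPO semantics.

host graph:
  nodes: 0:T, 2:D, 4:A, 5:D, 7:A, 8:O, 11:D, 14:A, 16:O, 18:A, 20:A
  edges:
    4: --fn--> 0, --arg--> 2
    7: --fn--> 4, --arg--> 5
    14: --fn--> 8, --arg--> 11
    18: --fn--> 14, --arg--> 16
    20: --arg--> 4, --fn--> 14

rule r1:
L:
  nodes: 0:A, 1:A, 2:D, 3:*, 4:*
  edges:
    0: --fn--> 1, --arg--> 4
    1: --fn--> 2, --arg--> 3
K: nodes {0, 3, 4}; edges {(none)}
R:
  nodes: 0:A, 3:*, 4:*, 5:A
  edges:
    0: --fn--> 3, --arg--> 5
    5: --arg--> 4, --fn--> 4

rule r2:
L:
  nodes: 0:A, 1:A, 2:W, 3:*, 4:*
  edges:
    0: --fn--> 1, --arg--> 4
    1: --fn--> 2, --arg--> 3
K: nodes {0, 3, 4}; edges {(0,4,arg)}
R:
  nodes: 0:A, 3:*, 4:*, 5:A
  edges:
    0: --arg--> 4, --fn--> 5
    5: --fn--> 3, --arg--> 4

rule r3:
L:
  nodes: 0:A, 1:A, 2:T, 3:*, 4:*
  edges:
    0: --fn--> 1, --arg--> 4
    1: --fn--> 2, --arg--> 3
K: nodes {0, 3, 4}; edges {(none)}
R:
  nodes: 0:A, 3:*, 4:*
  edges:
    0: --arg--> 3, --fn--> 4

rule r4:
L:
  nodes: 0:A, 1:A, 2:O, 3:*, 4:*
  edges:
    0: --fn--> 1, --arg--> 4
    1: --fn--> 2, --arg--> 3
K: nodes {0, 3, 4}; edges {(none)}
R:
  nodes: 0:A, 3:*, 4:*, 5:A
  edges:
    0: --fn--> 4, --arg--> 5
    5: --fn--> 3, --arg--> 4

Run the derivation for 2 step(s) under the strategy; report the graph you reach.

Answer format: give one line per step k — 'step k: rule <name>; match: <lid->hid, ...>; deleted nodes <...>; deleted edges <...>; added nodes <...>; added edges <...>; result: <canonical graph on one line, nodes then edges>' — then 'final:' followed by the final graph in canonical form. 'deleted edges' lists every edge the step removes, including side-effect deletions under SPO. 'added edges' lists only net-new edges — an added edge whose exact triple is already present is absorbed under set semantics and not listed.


step 1: rule r3; match: 0->7, 1->4, 2->0, 3->2, 4->5; deleted nodes 0, 4; deleted edges (4,0,fn); (4,2,arg); (7,4,fn); (7,5,arg); (20,4,arg); added nodes (none); added edges (7,2,arg); (7,5,fn); result: nodes: 2:D, 5:D, 7:A, 8:O, 11:D, 14:A, 16:O, 18:A, 20:A edges: (7,2,arg); (7,5,fn); (14,8,fn); (14,11,arg); (18,14,fn); (18,16,arg); (20,14,fn)
step 2: rule r4; match: 0->18, 1->14, 2->8, 3->11, 4->16; deleted nodes 8, 14; deleted edges (14,8,fn); (14,11,arg); (18,14,fn); (18,16,arg); (20,14,fn); added nodes 21; added edges (18,16,fn); (18,21,arg); (21,11,fn); (21,16,arg); result: nodes: 2:D, 5:D, 7:A, 11:D, 16:O, 18:A, 20:A, 21:A edges: (7,2,arg); (7,5,fn); (18,16,fn); (18,21,arg); (21,11,fn); (21,16,arg)
final:
nodes: 2:D, 5:D, 7:A, 11:D, 16:O, 18:A, 20:A, 21:A
edges: (7,2,arg); (7,5,fn); (18,16,fn); (18,21,arg); (21,11,fn); (21,16,arg)


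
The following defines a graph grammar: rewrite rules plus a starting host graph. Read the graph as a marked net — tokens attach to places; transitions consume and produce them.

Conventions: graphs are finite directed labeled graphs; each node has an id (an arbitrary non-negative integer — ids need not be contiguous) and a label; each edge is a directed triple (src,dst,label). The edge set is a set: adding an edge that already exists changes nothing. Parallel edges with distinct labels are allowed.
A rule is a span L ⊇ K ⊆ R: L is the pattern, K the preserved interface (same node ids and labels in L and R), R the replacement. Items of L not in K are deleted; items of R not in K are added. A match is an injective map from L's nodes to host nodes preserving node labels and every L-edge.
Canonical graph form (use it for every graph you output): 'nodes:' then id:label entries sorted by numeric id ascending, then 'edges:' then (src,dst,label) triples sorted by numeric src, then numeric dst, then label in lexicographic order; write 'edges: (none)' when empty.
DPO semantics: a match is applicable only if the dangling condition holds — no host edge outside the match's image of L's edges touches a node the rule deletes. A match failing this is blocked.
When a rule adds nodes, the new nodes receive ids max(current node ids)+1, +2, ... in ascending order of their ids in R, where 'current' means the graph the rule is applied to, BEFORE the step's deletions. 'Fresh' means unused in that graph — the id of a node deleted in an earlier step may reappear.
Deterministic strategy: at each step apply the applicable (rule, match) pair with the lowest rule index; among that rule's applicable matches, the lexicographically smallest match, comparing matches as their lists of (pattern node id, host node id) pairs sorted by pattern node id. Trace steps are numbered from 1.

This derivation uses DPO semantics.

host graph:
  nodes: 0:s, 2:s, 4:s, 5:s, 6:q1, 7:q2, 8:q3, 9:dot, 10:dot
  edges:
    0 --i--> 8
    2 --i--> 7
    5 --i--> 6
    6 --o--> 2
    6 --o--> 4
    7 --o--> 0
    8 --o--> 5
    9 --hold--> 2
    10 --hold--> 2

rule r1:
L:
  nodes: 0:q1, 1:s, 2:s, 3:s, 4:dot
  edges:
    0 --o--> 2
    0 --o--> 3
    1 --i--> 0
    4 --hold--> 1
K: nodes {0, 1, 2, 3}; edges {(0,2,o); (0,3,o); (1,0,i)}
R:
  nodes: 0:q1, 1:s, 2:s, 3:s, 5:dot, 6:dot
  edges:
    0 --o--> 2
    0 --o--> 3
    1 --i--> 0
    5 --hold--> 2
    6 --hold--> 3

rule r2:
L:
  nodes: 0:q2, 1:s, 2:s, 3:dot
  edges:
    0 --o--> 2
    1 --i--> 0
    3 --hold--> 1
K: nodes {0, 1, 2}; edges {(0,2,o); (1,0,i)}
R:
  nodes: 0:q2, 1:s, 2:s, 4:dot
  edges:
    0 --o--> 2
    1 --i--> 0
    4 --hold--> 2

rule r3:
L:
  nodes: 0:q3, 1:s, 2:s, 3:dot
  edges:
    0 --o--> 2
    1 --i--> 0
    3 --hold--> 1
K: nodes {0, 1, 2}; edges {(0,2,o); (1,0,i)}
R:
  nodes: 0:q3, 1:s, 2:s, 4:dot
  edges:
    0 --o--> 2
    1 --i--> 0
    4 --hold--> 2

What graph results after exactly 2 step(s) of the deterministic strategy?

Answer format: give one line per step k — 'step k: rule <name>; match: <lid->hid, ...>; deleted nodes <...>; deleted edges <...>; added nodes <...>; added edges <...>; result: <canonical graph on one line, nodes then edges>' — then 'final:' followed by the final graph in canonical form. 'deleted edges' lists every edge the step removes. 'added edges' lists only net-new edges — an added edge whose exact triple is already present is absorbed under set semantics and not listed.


step 1: rule r2; match: 0->7, 1->2, 2->0, 3->9; deleted nodes 9; deleted edges (9,2,hold); added nodes 11; added edges (11,0,hold); result: nodes: 0:s, 2:s, 4:s, 5:s, 6:q1, 7:q2, 8:q3, 10:dot, 11:dot edges: (0,8,i); (2,7,i); (5,6,i); (6,2,o); (6,4,o); (7,0,o); (8,5,o); (10,2,hold); (11,0,hold)
step 2: rule r2; match: 0->7, 1->2, 2->0, 3->10; deleted nodes 10; deleted edges (10,2,hold); added nodes 12; added edges (12,0,hold); result: nodes: 0:s, 2:s, 4:s, 5:s, 6:q1, 7:q2, 8:q3, 11:dot, 12:dot edges: (0,8,i); (2,7,i); (5,6,i); (6,2,o); (6,4,o); (7,0,o); (8,5,o); (11,0,hold); (12,0,hold)
final:
nodes: 0:s, 2:s, 4:s, 5:s, 6:q1, 7:q2, 8:q3, 11:dot, 12:dot
edges: (0,8,i); (2,7,i); (5,6,i); (6,2,o); (6,4,o); (7,0,o); (8,5,o); (11,0,hold); (12,0,hold)


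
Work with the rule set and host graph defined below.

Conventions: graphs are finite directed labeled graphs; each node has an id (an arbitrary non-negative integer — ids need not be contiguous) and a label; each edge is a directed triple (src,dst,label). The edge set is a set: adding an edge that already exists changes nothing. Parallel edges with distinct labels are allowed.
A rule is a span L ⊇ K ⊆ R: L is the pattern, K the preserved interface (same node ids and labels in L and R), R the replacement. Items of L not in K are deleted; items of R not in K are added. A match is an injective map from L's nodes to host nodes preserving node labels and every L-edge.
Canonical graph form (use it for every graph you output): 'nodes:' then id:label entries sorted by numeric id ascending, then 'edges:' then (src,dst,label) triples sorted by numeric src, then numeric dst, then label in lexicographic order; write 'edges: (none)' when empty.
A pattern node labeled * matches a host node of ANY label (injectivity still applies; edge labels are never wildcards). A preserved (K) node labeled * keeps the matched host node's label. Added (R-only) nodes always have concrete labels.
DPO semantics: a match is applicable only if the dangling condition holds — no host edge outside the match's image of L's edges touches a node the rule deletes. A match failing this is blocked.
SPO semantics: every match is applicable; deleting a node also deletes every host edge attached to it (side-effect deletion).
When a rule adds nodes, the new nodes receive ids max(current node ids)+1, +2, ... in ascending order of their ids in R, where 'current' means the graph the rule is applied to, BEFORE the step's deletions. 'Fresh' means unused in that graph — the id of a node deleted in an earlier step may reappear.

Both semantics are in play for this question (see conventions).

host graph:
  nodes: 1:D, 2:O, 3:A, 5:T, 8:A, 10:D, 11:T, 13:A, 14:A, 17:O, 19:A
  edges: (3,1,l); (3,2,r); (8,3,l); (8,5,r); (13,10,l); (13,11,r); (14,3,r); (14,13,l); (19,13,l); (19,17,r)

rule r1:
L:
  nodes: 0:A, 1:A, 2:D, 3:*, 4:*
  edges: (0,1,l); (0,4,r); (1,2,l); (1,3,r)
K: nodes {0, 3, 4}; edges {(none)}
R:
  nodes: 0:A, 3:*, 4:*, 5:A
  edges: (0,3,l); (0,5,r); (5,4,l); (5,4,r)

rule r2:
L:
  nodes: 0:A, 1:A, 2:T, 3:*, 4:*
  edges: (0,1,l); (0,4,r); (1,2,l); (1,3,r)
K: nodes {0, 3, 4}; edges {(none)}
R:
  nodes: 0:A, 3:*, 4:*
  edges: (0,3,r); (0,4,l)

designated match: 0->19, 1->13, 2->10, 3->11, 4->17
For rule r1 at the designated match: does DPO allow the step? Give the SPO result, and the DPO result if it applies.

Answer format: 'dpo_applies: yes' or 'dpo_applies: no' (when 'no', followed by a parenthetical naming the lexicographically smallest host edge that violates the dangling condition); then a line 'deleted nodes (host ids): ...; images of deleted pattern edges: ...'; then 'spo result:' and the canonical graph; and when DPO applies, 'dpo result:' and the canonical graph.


dpo_applies: no
(the rule deletes node 13, which keeps host edge (14,13,l) outside the match image — the dangling condition fails, DPO blocks; SPO proceeds and side-deletes such edges)
deleted nodes (host ids): 10, 13; images of deleted pattern edges: (13,10,l); (13,11,r); (19,13,l); (19,17,r)
spo result:
nodes: 1:D, 2:O, 3:A, 5:T, 8:A, 11:T, 14:A, 17:O, 19:A, 20:A
edges: (3,1,l); (3,2,r); (8,3,l); (8,5,r); (14,3,r); (19,11,l); (19,20,r); (20,17,l); (20,17,r)


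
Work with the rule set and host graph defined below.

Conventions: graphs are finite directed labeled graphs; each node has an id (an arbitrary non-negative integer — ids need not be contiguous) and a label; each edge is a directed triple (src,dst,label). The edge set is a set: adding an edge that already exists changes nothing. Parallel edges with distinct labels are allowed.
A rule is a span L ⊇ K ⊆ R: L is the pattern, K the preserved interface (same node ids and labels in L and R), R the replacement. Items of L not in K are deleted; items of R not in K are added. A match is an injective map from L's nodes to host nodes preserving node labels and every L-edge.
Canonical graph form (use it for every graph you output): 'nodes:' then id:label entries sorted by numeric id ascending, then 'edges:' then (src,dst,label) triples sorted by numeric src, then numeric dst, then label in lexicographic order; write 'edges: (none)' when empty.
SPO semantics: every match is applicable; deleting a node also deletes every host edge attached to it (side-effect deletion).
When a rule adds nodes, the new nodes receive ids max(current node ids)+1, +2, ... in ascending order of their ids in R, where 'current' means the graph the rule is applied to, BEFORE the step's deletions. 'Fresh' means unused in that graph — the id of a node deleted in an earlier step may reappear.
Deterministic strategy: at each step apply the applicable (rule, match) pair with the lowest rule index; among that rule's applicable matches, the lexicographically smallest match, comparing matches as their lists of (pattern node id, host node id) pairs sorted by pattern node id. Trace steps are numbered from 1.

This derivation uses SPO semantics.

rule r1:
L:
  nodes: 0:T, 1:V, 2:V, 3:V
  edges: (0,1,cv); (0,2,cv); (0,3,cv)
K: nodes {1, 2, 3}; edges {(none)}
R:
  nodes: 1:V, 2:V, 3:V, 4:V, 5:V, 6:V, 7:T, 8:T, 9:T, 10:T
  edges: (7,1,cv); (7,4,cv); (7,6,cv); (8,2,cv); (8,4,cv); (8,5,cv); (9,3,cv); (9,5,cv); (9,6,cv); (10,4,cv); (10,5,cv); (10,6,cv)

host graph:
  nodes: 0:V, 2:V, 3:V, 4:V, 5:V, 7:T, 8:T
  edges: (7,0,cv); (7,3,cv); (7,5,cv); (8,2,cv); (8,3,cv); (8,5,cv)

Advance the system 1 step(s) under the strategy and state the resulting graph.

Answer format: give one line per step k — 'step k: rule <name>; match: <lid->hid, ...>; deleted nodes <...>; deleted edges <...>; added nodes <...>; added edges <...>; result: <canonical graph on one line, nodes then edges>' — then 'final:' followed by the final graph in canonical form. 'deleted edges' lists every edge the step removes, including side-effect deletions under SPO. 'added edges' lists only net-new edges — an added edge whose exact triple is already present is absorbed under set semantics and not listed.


step 1: rule r1; match: 0->7, 1->0, 2->3, 3->5; deleted nodes 7; deleted edges (7,0,cv); (7,3,cv); (7,5,cv); added nodes 9, 10, 11, 12, 13, 14, 15; added edges (12,0,cv); (12,9,cv); (12,11,cv); (13,3,cv); (13,9,cv); (13,10,cv); (14,5,cv); (14,10,cv); (14,11,cv); (15,9,cv); (15,10,cv); (15,11,cv); result: nodes: 0:V, 2:V, 3:V, 4:V, 5:V, 8:T, 9:V, 10:V, 11:V, 12:T, 13:T, 14:T, 15:T edges: (8,2,cv); (8,3,cv); (8,5,cv); (12,0,cv); (12,9,cv); (12,11,cv); (13,3,cv); (13,9,cv); (13,10,cv); (14,5,cv); (14,10,cv); (14,11,cv); (15,9,cv); (15,10,cv); (15,11,cv)
final:
nodes: 0:V, 2:V, 3:V, 4:V, 5:V, 8:T, 9:V, 10:V, 11:V, 12:T, 13:T, 14:T, 15:T
edges: (8,2,cv); (8,3,cv); (8,5,cv); (12,0,cv); (12,9,cv); (12,11,cv); (13,3,cv); (13,9,cv); (13,10,cv); (14,5,cv); (14,10,cv); (14,11,cv); (15,9,cv); (15,10,cv); (15,11,cv)


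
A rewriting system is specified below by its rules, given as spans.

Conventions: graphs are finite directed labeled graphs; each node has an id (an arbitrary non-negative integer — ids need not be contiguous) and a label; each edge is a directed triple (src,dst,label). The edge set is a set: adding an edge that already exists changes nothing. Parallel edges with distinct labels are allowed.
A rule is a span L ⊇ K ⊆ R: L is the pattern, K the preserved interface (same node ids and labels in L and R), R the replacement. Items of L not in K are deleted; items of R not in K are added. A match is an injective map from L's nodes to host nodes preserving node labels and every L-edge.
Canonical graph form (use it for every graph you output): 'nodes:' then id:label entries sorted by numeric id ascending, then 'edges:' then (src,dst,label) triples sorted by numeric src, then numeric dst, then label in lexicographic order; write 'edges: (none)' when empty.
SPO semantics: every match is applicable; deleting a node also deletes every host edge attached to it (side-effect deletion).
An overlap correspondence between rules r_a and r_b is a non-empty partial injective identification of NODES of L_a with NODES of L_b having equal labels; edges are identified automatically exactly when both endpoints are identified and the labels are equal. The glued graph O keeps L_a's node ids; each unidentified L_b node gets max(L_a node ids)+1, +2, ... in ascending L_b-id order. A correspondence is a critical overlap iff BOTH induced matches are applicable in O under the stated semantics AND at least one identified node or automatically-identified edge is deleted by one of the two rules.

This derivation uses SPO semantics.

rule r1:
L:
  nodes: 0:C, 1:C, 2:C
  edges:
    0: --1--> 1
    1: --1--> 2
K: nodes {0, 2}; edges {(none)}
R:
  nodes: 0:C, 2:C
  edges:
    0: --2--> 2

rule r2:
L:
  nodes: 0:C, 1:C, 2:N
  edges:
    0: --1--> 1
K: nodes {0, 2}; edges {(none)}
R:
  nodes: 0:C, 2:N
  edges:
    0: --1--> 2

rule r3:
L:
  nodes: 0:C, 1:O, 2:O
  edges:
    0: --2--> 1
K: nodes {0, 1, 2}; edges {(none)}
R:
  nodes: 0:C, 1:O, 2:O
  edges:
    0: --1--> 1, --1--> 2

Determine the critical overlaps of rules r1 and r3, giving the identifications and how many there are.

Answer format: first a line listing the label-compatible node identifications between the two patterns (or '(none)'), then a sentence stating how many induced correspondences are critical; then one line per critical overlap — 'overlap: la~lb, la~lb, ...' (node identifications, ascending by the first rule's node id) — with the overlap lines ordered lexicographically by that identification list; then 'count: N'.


label-compatible node identifications between L(r1) and L(r3): 0~0, 1~0, 2~0
1 of the induced correspondences is a critical overlap of r1 and r3.
overlap: 1~0
count: 1


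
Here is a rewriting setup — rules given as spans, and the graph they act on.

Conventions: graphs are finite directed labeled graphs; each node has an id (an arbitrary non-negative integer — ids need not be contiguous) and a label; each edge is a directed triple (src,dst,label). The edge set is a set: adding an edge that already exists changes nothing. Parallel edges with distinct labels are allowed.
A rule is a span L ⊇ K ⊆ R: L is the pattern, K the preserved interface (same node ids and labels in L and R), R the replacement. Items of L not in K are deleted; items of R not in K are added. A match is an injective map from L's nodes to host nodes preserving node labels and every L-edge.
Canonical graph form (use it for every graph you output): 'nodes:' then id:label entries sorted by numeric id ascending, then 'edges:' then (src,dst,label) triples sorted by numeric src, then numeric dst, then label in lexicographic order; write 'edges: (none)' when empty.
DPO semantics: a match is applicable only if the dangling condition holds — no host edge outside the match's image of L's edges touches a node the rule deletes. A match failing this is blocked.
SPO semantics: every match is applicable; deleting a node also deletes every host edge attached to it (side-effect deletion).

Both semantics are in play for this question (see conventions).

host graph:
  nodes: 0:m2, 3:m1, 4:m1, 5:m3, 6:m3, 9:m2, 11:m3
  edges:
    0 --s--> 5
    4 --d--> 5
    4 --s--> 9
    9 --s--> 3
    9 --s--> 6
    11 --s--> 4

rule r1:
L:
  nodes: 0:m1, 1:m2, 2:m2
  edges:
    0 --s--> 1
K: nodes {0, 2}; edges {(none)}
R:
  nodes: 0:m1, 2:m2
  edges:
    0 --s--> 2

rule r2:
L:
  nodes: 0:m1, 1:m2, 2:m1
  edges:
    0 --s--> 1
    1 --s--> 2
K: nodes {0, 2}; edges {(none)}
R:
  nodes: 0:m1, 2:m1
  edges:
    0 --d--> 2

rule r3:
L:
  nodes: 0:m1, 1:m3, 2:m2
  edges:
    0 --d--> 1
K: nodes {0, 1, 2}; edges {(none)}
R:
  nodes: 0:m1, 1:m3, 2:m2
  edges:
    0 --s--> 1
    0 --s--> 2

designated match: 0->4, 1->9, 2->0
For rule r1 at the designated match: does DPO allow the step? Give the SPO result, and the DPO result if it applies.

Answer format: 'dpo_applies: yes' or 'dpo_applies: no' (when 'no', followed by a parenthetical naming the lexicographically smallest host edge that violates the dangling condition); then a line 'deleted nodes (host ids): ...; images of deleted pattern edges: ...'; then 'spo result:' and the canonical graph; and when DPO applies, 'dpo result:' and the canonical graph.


dpo_applies: no
(the rule deletes node 9, which keeps host edge (9,3,s) outside the match image — the dangling condition fails, DPO blocks; SPO proceeds and side-deletes such edges)
deleted nodes (host ids): 9; images of deleted pattern edges: (4,9,s)
spo result:
nodes: 0:m2, 3:m1, 4:m1, 5:m3, 6:m3, 11:m3
edges: (0,5,s); (4,0,s); (4,5,d); (11,4,s)


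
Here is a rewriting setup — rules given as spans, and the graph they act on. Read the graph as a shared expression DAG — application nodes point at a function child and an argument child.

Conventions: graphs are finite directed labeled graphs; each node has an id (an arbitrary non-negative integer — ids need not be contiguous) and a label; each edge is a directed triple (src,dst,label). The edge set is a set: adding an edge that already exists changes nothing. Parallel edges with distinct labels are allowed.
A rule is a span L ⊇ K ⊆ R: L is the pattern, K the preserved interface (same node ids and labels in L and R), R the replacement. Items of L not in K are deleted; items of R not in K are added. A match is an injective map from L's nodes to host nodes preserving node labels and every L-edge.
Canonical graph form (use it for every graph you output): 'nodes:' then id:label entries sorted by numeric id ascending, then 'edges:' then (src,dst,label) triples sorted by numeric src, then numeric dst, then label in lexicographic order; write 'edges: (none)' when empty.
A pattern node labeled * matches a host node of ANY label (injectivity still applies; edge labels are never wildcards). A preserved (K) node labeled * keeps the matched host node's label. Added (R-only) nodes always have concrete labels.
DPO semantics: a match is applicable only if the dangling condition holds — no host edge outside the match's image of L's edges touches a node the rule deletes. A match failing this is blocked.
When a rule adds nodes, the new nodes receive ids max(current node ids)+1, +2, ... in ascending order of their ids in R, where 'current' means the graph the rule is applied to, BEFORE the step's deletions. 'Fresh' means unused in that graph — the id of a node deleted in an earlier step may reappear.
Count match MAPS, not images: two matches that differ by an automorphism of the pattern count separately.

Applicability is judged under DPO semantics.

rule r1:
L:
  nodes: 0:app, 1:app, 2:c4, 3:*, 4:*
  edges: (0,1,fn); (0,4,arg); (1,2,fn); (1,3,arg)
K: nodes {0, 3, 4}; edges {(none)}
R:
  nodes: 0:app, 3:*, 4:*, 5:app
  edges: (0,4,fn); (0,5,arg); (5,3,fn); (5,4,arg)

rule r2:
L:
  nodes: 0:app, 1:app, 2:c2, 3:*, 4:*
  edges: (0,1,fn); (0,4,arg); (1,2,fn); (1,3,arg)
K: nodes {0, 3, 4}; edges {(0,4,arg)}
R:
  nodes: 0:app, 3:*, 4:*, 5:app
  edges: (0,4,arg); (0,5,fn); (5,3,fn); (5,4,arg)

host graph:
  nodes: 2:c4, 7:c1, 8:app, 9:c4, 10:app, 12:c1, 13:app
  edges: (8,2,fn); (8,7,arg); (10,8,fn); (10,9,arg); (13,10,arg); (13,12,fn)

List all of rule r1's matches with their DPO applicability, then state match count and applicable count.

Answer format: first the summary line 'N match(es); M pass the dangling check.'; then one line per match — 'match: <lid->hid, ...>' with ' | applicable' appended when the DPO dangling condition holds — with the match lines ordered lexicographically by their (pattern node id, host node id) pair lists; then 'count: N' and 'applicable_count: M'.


1 match(es); 1 pass the dangling check.
match: 0->10, 1->8, 2->2, 3->7, 4->9 | applicable
count: 1
applicable_count: 1


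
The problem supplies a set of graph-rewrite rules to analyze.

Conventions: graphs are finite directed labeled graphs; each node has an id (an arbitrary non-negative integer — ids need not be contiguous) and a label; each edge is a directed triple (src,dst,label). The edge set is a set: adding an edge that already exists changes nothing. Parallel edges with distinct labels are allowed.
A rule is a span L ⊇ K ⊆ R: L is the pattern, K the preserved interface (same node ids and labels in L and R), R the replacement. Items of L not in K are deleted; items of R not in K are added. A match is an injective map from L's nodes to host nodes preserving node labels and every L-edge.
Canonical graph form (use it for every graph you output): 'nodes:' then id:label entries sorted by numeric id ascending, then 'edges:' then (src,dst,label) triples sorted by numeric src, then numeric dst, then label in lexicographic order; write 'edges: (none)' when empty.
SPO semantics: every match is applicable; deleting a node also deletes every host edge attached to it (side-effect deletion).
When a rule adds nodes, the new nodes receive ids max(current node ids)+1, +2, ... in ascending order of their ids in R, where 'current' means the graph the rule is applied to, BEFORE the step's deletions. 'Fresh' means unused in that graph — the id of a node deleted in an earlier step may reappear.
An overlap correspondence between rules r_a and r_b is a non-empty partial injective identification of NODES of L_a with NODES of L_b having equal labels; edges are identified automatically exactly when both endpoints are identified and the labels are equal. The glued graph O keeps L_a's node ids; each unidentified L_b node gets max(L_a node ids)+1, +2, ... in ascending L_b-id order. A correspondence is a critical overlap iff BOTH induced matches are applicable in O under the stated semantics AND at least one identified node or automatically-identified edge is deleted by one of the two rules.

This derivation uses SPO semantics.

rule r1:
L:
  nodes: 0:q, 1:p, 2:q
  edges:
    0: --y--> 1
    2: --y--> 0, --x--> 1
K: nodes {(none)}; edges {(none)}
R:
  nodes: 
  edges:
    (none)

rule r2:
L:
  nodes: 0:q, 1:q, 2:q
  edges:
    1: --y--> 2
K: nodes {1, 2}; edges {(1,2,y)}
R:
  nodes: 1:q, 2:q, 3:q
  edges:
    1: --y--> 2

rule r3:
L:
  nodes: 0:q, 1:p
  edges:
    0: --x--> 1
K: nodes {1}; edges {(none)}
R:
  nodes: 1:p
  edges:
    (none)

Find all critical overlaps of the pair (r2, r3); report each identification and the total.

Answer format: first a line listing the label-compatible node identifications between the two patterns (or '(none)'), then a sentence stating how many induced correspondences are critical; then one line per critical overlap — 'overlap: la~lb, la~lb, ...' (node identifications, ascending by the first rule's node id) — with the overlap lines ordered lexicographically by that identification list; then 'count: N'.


label-compatible node identifications between L(r2) and L(r3): 0~0, 1~0, 2~0
3 of the induced correspondences are critical overlaps of r2 and r3.
overlap: 0~0
overlap: 1~0
overlap: 2~0
count: 3


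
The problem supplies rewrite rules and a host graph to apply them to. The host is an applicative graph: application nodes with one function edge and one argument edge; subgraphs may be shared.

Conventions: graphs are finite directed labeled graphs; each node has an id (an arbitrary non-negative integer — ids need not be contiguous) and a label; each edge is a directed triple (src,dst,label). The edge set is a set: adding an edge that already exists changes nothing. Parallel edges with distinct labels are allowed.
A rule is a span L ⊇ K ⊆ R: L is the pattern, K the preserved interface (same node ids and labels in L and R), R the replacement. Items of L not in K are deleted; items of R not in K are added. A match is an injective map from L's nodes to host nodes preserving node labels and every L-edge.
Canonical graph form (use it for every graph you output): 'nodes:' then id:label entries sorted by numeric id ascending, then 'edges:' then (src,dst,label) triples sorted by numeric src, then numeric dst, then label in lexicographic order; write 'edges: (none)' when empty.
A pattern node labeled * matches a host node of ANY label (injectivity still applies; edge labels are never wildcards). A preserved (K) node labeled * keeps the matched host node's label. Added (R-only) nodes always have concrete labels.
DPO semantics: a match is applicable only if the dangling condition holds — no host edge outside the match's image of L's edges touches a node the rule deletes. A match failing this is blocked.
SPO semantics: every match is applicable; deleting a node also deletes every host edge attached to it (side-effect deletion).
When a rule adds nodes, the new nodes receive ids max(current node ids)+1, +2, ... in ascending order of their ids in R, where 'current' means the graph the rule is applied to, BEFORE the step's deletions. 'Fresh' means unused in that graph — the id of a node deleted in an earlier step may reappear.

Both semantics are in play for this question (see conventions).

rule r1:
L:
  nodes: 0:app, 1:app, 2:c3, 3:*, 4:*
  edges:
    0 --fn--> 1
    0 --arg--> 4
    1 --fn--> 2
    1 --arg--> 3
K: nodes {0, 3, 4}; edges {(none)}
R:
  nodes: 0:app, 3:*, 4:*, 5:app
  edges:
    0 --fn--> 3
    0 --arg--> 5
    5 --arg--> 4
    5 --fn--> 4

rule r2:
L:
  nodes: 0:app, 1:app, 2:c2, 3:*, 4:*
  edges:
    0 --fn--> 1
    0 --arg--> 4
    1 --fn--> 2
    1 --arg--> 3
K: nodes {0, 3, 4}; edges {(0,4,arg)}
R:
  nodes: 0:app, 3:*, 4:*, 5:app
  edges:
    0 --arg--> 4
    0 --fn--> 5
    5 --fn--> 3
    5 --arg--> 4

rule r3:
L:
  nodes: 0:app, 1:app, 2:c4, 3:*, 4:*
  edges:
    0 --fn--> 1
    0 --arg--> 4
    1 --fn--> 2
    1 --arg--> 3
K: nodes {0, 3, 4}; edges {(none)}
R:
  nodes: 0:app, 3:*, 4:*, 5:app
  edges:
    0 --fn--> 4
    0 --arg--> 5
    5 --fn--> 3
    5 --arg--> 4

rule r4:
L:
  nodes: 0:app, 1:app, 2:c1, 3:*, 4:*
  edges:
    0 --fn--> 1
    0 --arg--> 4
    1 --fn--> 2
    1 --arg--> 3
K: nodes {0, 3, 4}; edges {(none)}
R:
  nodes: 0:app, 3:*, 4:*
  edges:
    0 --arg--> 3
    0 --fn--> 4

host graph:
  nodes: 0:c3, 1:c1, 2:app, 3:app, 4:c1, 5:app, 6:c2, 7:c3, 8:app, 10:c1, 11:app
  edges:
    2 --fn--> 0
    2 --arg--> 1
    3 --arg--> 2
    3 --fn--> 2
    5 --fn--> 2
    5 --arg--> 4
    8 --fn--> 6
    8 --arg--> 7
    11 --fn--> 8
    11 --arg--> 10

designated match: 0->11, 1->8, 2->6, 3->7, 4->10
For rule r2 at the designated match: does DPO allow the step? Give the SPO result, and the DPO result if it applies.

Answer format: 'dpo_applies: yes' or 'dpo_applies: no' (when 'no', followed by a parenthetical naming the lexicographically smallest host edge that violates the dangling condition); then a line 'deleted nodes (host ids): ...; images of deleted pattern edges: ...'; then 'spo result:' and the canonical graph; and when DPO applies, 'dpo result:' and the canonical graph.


dpo_applies: yes
deleted nodes (host ids): 6, 8; images of deleted pattern edges: (8,6,fn); (8,7,arg); (11,8,fn)
spo result:
nodes: 0:c3, 1:c1, 2:app, 3:app, 4:c1, 5:app, 7:c3, 10:c1, 11:app, 12:app
edges: (2,0,fn); (2,1,arg); (3,2,arg); (3,2,fn); (5,2,fn); (5,4,arg); (11,10,arg); (11,12,fn); (12,7,fn); (12,10,arg)
dpo result:
nodes: 0:c3, 1:c1, 2:app, 3:app, 4:c1, 5:app, 7:c3, 10:c1, 11:app, 12:app
edges: (2,0,fn); (2,1,arg); (3,2,arg); (3,2,fn); (5,2,fn); (5,4,arg); (11,10,arg); (11,12,fn); (12,7,fn); (12,10,arg)


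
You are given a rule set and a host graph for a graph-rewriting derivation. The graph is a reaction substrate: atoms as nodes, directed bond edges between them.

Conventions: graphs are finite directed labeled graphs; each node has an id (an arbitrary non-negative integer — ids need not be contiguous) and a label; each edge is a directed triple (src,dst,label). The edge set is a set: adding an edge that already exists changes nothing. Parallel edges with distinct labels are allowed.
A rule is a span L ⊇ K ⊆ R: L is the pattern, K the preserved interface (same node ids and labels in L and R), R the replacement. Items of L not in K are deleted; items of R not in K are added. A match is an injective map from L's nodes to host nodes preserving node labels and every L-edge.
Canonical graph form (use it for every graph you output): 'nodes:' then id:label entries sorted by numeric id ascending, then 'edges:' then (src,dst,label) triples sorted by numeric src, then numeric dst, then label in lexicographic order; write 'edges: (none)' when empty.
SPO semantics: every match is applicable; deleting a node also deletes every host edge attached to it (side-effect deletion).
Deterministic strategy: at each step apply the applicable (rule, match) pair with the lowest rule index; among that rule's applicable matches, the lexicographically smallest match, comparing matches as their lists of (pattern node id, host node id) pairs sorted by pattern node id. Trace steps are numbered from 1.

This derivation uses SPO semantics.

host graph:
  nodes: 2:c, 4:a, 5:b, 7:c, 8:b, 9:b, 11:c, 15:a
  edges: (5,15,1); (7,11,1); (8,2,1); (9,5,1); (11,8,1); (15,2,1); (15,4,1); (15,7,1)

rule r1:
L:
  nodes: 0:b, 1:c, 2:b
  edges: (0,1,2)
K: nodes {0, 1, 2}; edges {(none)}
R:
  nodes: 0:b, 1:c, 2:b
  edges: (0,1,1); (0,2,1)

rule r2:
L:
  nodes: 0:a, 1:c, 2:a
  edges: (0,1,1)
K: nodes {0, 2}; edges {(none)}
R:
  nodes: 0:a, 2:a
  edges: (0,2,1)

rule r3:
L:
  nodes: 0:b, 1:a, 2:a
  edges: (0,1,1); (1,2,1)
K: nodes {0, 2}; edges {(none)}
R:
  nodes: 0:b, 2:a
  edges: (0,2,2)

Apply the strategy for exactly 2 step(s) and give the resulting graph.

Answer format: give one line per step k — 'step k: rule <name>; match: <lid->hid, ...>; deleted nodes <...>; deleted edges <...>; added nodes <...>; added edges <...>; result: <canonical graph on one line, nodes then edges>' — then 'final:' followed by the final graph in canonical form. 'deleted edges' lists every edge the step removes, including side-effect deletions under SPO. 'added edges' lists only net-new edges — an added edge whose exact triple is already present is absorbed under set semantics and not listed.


step 1: rule r2; match: 0->15, 1->2, 2->4; deleted nodes 2; deleted edges (8,2,1); (15,2,1); added nodes (none); added edges (none); result: nodes: 4:a, 5:b, 7:c, 8:b, 9:b, 11:c, 15:a edges: (5,15,1); (7,11,1); (9,5,1); (11,8,1); (15,4,1); (15,7,1)
step 2: rule r2; match: 0->15, 1->7, 2->4; deleted nodes 7; deleted edges (7,11,1); (15,7,1); added nodes (none); added edges (none); result: nodes: 4:a, 5:b, 8:b, 9:b, 11:c, 15:a edges: (5,15,1); (9,5,1); (11,8,1); (15,4,1)
final:
nodes: 4:a, 5:b, 8:b, 9:b, 11:c, 15:a
edges: (5,15,1); (9,5,1); (11,8,1); (15,4,1)


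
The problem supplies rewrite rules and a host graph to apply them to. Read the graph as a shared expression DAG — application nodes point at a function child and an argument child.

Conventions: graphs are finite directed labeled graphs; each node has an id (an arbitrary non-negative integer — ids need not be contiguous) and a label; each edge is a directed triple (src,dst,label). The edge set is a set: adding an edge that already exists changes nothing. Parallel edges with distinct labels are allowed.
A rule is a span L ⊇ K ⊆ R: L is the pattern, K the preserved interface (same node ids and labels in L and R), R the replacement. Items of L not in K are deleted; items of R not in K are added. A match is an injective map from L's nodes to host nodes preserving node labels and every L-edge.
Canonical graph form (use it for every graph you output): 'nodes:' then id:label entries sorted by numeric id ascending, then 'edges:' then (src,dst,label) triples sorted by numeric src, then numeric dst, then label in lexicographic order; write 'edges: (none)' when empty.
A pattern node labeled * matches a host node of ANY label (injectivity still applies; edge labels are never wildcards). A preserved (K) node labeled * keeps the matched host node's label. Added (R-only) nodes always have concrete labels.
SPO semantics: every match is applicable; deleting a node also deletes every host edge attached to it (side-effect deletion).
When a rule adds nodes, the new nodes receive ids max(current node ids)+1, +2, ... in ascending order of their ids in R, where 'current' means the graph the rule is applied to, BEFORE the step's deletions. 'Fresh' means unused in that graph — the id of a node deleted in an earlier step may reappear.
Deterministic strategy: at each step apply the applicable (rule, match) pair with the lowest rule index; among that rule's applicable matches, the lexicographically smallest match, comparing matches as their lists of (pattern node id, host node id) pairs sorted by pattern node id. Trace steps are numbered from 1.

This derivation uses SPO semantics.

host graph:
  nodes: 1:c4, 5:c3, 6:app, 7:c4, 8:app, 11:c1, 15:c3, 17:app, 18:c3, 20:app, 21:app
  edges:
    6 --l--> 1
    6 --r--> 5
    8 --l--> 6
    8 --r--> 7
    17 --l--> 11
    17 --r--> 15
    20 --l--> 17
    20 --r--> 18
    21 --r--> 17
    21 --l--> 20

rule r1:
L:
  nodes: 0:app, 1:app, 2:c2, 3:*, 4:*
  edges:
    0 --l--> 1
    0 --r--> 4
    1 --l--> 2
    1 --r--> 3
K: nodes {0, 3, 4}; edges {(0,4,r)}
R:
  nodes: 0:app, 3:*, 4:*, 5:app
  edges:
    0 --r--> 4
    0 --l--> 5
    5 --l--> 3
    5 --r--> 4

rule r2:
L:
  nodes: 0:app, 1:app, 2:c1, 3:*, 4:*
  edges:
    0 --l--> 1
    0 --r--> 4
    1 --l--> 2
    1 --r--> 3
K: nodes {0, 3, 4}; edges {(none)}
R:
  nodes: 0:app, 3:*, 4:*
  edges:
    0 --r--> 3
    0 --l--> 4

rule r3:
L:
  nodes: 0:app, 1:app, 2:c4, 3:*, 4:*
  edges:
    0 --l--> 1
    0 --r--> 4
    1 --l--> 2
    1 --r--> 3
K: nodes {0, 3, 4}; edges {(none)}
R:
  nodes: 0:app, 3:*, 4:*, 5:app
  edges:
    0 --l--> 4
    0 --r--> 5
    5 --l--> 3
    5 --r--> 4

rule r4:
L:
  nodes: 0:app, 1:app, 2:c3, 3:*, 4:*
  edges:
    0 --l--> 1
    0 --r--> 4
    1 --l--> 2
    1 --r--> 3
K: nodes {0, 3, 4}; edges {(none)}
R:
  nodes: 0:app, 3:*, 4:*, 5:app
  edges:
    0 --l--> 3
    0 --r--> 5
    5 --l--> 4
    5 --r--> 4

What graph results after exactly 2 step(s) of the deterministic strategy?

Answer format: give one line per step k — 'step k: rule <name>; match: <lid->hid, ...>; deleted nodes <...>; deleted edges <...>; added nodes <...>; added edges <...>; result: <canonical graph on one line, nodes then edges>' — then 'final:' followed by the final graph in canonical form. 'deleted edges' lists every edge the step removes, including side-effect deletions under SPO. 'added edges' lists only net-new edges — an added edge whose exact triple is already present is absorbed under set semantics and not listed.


step 1: rule r2; match: 0->20, 1->17, 2->11, 3->15, 4->18; deleted nodes 11, 17; deleted edges (17,11,l); (17,15,r); (20,17,l); (20,18,r); (21,17,r); added nodes (none); added edges (20,15,r); (20,18,l); result: nodes: 1:c4, 5:c3, 6:app, 7:c4, 8:app, 15:c3, 18:c3, 20:app, 21:app edges: (6,1,l); (6,5,r); (8,6,l); (8,7,r); (20,15,r); (20,18,l); (21,20,l)
step 2: rule r3; match: 0->8, 1->6, 2->1, 3->5, 4->7; deleted nodes 1, 6; deleted edges (6,1,l); (6,5,r); (8,6,l); (8,7,r); added nodes 22; added edges (8,7,l); (8,22,r); (22,5,l); (22,7,r); result: nodes: 5:c3, 7:c4, 8:app, 15:c3, 18:c3, 20:app, 21:app, 22:app edges: (8,7,l); (8,22,r); (20,15,r); (20,18,l); (21,20,l); (22,5,l); (22,7,r)
final:
nodes: 5:c3, 7:c4, 8:app, 15:c3, 18:c3, 20:app, 21:app, 22:app
edges: (8,7,l); (8,22,r); (20,15,r); (20,18,l); (21,20,l); (22,5,l); (22,7,r)
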